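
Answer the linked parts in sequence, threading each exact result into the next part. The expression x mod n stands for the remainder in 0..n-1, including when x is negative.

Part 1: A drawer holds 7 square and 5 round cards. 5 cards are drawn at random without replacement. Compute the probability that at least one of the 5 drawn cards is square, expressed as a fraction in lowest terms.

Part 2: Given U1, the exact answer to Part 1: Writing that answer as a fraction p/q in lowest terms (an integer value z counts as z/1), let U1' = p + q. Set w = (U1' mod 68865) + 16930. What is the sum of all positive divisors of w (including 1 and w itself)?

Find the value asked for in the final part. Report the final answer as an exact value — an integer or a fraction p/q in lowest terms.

31122

Part 1: total draws C(12,5) = 792; complement C(5,5) = 1; favorable 792 - 1 = 791; P = 791/792; answer 791/792
Part 2: U1 = 791/792; threaded value p + q = 1583; w = 18513; 18513 = 3^2 * 11^2 * 17; sigma = (1 + 3 + 9) * (1 + 11 + 121) * (1 + 17) = 13 * 133 * 18 = 31122; answer 31122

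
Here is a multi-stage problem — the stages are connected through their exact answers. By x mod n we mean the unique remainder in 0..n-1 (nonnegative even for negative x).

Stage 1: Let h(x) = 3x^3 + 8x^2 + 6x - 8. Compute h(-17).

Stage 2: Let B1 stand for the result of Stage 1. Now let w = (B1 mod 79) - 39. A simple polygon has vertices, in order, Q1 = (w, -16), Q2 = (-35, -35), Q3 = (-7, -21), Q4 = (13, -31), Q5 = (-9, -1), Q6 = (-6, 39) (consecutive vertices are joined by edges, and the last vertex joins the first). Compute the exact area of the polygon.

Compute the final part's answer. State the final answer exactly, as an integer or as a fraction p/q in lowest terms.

Stage 1: 3*(-17)^3 + 8*(-17)^2 + 6*(-17)^1 - 8 = (-14739) + (2312) + (-102) + (-8) = -12537; answer -12537
Stage 2: B1 = -12537; w = -15; cross terms: (-15*-35 - -35*-16)=-35, (-35*-21 - -7*-35)=490, (-7*-31 - 13*-21)=490, (13*-1 - -9*-31)=-292, (-9*39 - -6*-1)=-357, (-6*-16 - -15*39)=681; twice the area = |977| = 977; area = 977/2; answer 977/2

977/2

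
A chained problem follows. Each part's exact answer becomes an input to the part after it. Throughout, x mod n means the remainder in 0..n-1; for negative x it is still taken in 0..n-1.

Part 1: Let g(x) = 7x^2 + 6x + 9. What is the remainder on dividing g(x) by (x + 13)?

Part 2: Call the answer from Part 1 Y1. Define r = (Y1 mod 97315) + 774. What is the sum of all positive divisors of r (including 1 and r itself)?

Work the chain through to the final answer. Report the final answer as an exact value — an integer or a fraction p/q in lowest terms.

Part 1: remainder = value at the root: 7*(-13)^2 + 6*(-13)^1 + 9 = (1183) + (-78) + (9) = 1114; answer 1114
Part 2: Y1 = 1114; r = 1888; 1888 = 2^5 * 59; sigma = (1 + 2 + 4 + 8 + 16 + 32) * (1 + 59) = 63 * 60 = 3780; answer 3780

3780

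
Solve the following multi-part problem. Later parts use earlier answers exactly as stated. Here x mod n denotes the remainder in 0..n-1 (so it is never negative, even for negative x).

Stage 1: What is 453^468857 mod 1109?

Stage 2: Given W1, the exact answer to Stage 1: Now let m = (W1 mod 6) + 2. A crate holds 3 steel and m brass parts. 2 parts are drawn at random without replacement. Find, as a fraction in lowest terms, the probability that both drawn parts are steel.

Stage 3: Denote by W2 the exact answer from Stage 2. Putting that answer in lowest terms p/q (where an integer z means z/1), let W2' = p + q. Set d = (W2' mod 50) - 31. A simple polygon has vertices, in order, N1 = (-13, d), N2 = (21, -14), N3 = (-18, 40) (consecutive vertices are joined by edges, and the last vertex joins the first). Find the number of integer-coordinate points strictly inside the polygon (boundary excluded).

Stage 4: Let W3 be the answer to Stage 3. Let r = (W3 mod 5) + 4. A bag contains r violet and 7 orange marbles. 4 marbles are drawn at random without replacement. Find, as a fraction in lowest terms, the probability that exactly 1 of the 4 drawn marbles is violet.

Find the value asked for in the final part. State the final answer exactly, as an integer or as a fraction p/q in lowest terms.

8/39

Stage 1: squarings mod 1109: 453^1=453, 453^2=44, 453^4=827, 453^8=785, 453^16=730, 453^32=580, 453^64=373, 453^128=504, 453^256=55, 453^512=807, 453^1024=266, 453^2048=889, 453^4096=713, 453^8192=447, 453^16384=189, 453^32768=233, 453^65536=1057, 453^131072=486, 453^262144=1088; 453^468857 = 453^1 * 453^8 * 453^16 * 453^32 * 453^64 * 453^256 * 453^512 * 453^1024 * 453^8192 * 453^65536 * 453^131072 * 453^262144 = 6 (mod 1109); answer 6
Stage 2: W1 = 6; m = 2; total draws C(5,2) = 10; favorable C(3,2) = 3; P = 3/10; answer 3/10
Stage 3: W2 = 3/10; threaded value p + q = 13; d = -18; cross terms: (-13*-14 - 21*-18)=560, (21*40 - -18*-14)=588, (-18*-18 - -13*40)=844; twice the area = |1992| = 1992; area = 996; boundary points = 2 + 3 + 1 = 6; strictly interior points = area - boundary/2 + 1 = 994; answer 994
Stage 4: W3 = 994; r = 8; total draws C(15,4) = 1365; favorable C(8,1)*C(7,3) = 280; P = 8/39; answer 8/39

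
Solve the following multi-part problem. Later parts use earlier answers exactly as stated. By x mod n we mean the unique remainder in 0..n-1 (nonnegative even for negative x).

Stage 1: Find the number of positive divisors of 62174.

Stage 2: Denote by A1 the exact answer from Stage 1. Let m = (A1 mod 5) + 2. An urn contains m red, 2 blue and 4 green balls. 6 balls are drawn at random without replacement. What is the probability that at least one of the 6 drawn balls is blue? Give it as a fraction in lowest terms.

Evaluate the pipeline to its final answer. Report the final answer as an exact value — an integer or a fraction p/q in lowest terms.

9/11

Stage 1: 62174 = 2 * 7 * 4441; number of divisors = (1+1) * (1+1) * (1+1) = 8; answer 8
Stage 2: A1 = 8; m = 5; total draws C(11,6) = 462; complement C(9,6) = 84; favorable 462 - 84 = 378; P = 9/11; answer 9/11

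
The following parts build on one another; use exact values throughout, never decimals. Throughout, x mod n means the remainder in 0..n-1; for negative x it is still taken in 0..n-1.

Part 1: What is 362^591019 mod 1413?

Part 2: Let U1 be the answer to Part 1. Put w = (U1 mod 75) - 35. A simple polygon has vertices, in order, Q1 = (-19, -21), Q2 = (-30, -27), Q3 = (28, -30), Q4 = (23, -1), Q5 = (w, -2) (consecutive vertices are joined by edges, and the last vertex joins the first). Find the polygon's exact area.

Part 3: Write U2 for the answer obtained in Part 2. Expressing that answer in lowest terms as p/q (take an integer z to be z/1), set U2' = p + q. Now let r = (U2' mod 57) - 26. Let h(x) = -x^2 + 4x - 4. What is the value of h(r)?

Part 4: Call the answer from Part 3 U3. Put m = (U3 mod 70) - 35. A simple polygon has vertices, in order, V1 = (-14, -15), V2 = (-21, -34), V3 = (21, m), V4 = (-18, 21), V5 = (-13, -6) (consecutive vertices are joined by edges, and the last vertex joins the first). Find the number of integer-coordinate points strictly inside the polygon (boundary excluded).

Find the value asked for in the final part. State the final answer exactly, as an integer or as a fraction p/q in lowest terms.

892

Part 1: squarings mod 1413: 362^1=362, 362^2=1048, 362^4=403, 362^8=1327, 362^16=331, 362^32=760, 362^64=1096, 362^128=166, 362^256=709, 362^512=1066, 362^1024=304, 362^2048=571, 362^4096=1051, 362^8192=1048, 362^16384=403, 362^32768=1327, 362^65536=331, 362^131072=760, 362^262144=1096, 362^524288=166; 362^591019 = 362^1 * 362^2 * 362^8 * 362^32 * 362^128 * 362^1024 * 362^65536 * 362^524288 = 1244 (mod 1413); answer 1244
Part 2: U1 = 1244; w = 9; cross terms: (-19*-27 - -30*-21)=-117, (-30*-30 - 28*-27)=1656, (28*-1 - 23*-30)=662, (23*-2 - 9*-1)=-37, (9*-21 - -19*-2)=-227; twice the area = |1937| = 1937; area = 1937/2; answer 1937/2
Part 3: U2 = 1937/2; threaded value p + q = 1939; r = -25; -1*(-25)^2 + 4*(-25)^1 - 4 = (-625) + (-100) + (-4) = -729; answer -729
Part 4: U3 = -729; m = 6; cross terms: (-14*-34 - -21*-15)=161, (-21*6 - 21*-34)=588, (21*21 - -18*6)=549, (-18*-6 - -13*21)=381, (-13*-15 - -14*-6)=111; twice the area = |1790| = 1790; area = 895; boundary points = 1 + 2 + 3 + 1 + 1 = 8; strictly interior points = area - boundary/2 + 1 = 892; answer 892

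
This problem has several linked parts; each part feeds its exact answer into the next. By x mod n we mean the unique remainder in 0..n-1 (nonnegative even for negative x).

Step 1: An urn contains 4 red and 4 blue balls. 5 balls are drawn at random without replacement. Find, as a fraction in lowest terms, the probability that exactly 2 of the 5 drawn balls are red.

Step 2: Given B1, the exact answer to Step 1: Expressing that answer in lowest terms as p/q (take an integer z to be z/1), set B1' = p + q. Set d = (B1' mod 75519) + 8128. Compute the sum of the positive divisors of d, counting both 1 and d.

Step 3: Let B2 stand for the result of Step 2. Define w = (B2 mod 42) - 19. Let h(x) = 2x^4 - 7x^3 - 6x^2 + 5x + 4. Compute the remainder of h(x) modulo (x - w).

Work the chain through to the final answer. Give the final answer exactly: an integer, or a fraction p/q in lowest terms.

306398

Step 1: total draws C(8,5) = 56; favorable C(4,2)*C(4,3) = 24; P = 3/7; answer 3/7
Step 2: B1 = 3/7; threaded value p + q = 10; d = 8138; 8138 = 2 * 13 * 313; sigma = (1 + 2) * (1 + 13) * (1 + 313) = 3 * 14 * 314 = 13188; answer 13188
Step 3: B2 = 13188; w = -19; remainder = value at the root: 2*(-19)^4 - 7*(-19)^3 - 6*(-19)^2 + 5*(-19)^1 + 4 = (260642) + (48013) + (-2166) + (-95) + (4) = 306398; answer 306398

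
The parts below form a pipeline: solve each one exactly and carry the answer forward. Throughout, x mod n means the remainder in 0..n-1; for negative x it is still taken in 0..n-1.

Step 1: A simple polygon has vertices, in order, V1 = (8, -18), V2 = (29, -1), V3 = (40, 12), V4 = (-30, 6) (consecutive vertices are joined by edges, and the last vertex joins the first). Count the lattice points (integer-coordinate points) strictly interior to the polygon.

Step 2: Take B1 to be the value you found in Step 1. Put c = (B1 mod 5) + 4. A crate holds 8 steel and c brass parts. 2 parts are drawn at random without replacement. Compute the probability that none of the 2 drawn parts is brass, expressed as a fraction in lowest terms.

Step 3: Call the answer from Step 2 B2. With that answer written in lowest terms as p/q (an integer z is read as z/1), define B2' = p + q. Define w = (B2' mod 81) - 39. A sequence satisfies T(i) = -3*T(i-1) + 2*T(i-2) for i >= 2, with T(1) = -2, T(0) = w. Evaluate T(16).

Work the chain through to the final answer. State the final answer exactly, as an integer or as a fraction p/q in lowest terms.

Step 1: cross terms: (8*-1 - 29*-18)=514, (29*12 - 40*-1)=388, (40*6 - -30*12)=600, (-30*-18 - 8*6)=492; twice the area = |1994| = 1994; area = 997; boundary points = 1 + 1 + 2 + 2 = 6; strictly interior points = area - boundary/2 + 1 = 995; answer 995
Step 2: B1 = 995; c = 4; total draws C(12,2) = 66; favorable C(8,2) = 28; P = 14/33; answer 14/33
Step 3: B2 = 14/33; threaded value p + q = 47; w = 8; T(2) = -3*(-2) + 2*(8) = 22; iterating: T(2)=22, T(3)=-70, T(4)=254, T(5)=-902, T(6)=3214, T(7)=-11446, T(8)=40766, T(9)=-145190, T(10)=517102, T(11)=-1841686, T(12)=6559262, T(13)=-23361158, T(14)=83201998, T(15)=-296328310, T(16)=1055388926; answer 1055388926

1055388926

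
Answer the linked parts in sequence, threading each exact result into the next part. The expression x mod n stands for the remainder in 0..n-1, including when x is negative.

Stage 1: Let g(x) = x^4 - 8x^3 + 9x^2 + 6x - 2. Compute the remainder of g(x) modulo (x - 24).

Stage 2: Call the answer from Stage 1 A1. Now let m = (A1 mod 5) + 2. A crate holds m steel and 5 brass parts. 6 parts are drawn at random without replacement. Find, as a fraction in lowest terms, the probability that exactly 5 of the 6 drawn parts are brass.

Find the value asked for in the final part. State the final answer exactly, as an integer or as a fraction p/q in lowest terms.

Stage 1: remainder = value at the root: 1*(24)^4 - 8*(24)^3 + 9*(24)^2 + 6*(24)^1 - 2 = (331776) + (-110592) + (5184) + (144) + (-2) = 226510; answer 226510
Stage 2: A1 = 226510; m = 2; total draws C(7,6) = 7; favorable C(5,5)*C(2,1) = 2; P = 2/7; answer 2/7

2/7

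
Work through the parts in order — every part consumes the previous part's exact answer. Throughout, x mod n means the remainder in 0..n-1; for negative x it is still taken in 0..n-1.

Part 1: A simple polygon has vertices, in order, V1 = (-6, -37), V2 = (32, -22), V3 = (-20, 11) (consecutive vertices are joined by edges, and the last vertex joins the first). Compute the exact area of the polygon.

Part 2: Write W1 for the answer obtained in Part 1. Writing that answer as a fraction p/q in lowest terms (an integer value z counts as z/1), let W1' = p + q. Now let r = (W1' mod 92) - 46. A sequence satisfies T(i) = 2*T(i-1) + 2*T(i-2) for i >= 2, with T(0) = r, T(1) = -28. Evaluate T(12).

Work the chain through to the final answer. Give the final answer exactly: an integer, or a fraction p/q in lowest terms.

-2859520

Part 1: cross terms: (-6*-22 - 32*-37)=1316, (32*11 - -20*-22)=-88, (-20*-37 - -6*11)=806; twice the area = |2034| = 2034; area = 1017; answer 1017
Part 2: W1 = 1017; threaded value p + q = 1018; r = -40; T(2) = 2*(-28) + 2*(-40) = -136; iterating: T(2)=-136, T(3)=-328, T(4)=-928, T(5)=-2512, T(6)=-6880, T(7)=-18784, T(8)=-51328, T(9)=-140224, T(10)=-383104, T(11)=-1046656, T(12)=-2859520; answer -2859520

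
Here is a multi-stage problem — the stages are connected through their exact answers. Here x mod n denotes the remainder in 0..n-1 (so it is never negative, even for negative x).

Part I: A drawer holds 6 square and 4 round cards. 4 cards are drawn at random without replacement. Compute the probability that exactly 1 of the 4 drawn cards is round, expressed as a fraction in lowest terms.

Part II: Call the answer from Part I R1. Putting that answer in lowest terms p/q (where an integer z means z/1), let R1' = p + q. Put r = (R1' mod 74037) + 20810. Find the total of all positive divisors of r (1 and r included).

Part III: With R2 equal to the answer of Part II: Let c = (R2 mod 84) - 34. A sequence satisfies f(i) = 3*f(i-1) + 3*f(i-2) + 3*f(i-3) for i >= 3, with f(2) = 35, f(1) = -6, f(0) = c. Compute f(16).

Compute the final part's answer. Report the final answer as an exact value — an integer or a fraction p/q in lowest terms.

Part I: total draws C(10,4) = 210; favorable C(4,1)*C(6,3) = 80; P = 8/21; answer 8/21
Part II: R1 = 8/21; threaded value p + q = 29; r = 20839; 20839 = 7 * 13 * 229; sigma = (1 + 7) * (1 + 13) * (1 + 229) = 8 * 14 * 230 = 25760; answer 25760
Part III: R2 = 25760; c = 22; f(3) = 3*(35) + 3*(-6) + 3*(22) = 153; iterating: f(3)=153, f(4)=546, f(5)=2202, f(6)=8703, f(7)=34353, f(8)=135774, f(9)=536490, f(10)=2119851, f(11)=8376345, f(12)=33098058, f(13)=130782762, f(14)=516771495, f(15)=2041956945, f(16)=8068533606; answer 8068533606

8068533606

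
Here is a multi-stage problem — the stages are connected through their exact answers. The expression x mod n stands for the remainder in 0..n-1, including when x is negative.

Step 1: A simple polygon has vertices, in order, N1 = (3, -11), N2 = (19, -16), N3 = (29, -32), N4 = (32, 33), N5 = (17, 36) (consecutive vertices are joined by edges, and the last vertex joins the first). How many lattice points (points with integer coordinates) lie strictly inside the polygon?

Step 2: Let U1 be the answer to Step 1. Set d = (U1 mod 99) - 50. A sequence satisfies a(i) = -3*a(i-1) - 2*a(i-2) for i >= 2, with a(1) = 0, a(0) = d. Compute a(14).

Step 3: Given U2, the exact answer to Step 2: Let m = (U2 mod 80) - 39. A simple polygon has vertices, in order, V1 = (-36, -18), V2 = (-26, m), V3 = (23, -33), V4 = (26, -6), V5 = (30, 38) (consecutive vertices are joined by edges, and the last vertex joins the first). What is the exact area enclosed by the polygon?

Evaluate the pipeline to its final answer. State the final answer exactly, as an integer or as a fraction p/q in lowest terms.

4817/2

Step 1: cross terms: (3*-16 - 19*-11)=161, (19*-32 - 29*-16)=-144, (29*33 - 32*-32)=1981, (32*36 - 17*33)=591, (17*-11 - 3*36)=-295; twice the area = |2294| = 2294; area = 1147; boundary points = 1 + 2 + 1 + 3 + 1 = 8; strictly interior points = area - boundary/2 + 1 = 1144; answer 1144
Step 2: U1 = 1144; d = 5; a(2) = -3*(0) - 2*(5) = -10; iterating: a(2)=-10, a(3)=30, a(4)=-70, a(5)=150, a(6)=-310, a(7)=630, a(8)=-1270, a(9)=2550, a(10)=-5110, a(11)=10230, a(12)=-20470, a(13)=40950, a(14)=-81910; answer -81910
Step 3: U2 = -81910; m = -29; cross terms: (-36*-29 - -26*-18)=576, (-26*-33 - 23*-29)=1525, (23*-6 - 26*-33)=720, (26*38 - 30*-6)=1168, (30*-18 - -36*38)=828; twice the area = |4817| = 4817; area = 4817/2; answer 4817/2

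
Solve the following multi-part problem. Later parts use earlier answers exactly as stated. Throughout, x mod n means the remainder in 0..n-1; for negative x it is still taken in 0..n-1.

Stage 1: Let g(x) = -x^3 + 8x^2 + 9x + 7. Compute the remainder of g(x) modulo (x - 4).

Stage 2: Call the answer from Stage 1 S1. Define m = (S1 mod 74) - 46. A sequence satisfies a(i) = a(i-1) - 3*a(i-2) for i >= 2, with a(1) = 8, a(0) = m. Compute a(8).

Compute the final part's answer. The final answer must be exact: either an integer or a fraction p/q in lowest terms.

Stage 1: remainder = value at the root: -1*(4)^3 + 8*(4)^2 + 9*(4)^1 + 7 = (-64) + (128) + (36) + (7) = 107; answer 107
Stage 2: S1 = 107; m = -13; a(2) = 1*(8) - 3*(-13) = 47; iterating: a(2)=47, a(3)=23, a(4)=-118, a(5)=-187, a(6)=167, a(7)=728, a(8)=227; answer 227

227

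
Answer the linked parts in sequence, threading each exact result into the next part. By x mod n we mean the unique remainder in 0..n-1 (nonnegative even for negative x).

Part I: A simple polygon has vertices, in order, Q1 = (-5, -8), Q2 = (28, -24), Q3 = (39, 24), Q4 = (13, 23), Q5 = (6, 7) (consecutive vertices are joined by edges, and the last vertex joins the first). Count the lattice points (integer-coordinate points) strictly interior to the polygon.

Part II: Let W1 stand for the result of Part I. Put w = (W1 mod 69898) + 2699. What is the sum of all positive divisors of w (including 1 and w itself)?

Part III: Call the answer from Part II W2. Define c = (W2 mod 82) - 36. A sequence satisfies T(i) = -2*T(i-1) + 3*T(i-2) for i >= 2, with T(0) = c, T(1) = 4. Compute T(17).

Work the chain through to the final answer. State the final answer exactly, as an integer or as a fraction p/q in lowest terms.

1097691364

Part I: cross terms: (-5*-24 - 28*-8)=344, (28*24 - 39*-24)=1608, (39*23 - 13*24)=585, (13*7 - 6*23)=-47, (6*-8 - -5*7)=-13; twice the area = |2477| = 2477; area = 2477/2; boundary points = 1 + 1 + 1 + 1 + 1 = 5; strictly interior points = area - boundary/2 + 1 = 1237; answer 1237
Part II: W1 = 1237; w = 3936; 3936 = 2^5 * 3 * 41; sigma = (1 + 2 + 4 + 8 + 16 + 32) * (1 + 3) * (1 + 41) = 63 * 4 * 42 = 10584; answer 10584
Part III: W2 = 10584; c = -30; T(2) = -2*(4) + 3*(-30) = -98; iterating: T(2)=-98, T(3)=208, T(4)=-710, T(5)=2044, T(6)=-6218, T(7)=18568, T(8)=-55790, T(9)=167284, T(10)=-501938, T(11)=1505728, T(12)=-4517270, T(13)=13551724, T(14)=-40655258, T(15)=121965688, T(16)=-365897150, T(17)=1097691364; answer 1097691364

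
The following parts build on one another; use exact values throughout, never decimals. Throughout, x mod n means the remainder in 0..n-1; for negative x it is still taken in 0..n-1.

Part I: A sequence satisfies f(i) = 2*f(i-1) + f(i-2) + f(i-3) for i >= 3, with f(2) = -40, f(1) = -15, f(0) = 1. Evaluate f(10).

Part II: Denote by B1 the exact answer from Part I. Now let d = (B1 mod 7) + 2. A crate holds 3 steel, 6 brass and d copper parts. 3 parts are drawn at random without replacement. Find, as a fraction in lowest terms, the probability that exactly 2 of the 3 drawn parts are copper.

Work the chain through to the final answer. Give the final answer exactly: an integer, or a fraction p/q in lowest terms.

Part I: f(3) = 2*(-40) + 1*(-15) + 1*(1) = -94; iterating: f(3)=-94, f(4)=-243, f(5)=-620, f(6)=-1577, f(7)=-4017, f(8)=-10231, f(9)=-26056, f(10)=-66360; answer -66360
Part II: B1 = -66360; d = 2; total draws C(11,3) = 165; favorable C(2,2)*C(9,1) = 9; P = 3/55; answer 3/55

3/55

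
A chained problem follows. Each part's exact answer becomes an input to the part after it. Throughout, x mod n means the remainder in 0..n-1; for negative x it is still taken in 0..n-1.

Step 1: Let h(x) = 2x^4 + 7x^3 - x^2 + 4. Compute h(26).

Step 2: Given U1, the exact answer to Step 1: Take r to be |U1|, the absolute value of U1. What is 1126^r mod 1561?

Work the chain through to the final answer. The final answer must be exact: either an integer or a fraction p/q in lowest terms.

659

Step 1: 2*(26)^4 + 7*(26)^3 - 1*(26)^2 + 4 = (913952) + (123032) + (-676) + (4) = 1036312; answer 1036312
Step 2: U1 = 1036312; r = 1036312; squarings mod 1561: 1126^1=1126, 1126^2=344, 1126^4=1261, 1126^8=1023, 1126^16=659, 1126^32=323, 1126^64=1303, 1126^128=1002, 1126^256=281, 1126^512=911, 1126^1024=1030, 1126^2048=981, 1126^4096=785, 1126^8192=1191, 1126^16384=1093, 1126^32768=484, 1126^65536=106, 1126^131072=309, 1126^262144=260, 1126^524288=477; 1126^1036312 = 1126^8 * 1126^16 * 1126^4096 * 1126^16384 * 1126^32768 * 1126^65536 * 1126^131072 * 1126^262144 * 1126^524288 = 659 (mod 1561); answer 659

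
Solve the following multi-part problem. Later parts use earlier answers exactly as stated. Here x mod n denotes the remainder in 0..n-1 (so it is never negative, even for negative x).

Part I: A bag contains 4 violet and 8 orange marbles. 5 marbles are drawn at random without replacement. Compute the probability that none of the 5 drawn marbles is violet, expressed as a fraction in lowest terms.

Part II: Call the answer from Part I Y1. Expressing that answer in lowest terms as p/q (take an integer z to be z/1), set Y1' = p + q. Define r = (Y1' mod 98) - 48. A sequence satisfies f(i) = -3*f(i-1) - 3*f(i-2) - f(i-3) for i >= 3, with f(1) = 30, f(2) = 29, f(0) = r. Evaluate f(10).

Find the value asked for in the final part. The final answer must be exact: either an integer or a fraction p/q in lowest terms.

2265

Part I: total draws C(12,5) = 792; favorable C(8,5) = 56; P = 7/99; answer 7/99
Part II: Y1 = 7/99; threaded value p + q = 106; r = -40; f(3) = -3*(29) - 3*(30) - 1*(-40) = -137; iterating: f(3)=-137, f(4)=294, f(5)=-500, f(6)=755, f(7)=-1059, f(8)=1412, f(9)=-1814, f(10)=2265; answer 2265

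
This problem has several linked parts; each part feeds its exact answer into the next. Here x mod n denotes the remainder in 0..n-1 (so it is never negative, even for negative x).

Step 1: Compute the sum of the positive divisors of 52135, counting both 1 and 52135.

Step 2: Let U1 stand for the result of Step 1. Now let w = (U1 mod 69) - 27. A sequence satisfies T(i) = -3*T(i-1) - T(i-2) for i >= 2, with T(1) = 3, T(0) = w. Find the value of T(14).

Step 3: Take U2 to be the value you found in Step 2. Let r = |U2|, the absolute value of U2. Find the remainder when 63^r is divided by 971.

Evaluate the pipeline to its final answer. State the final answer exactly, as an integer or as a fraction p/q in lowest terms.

97

Step 1: 52135 = 5 * 10427; sigma = (1 + 5) * (1 + 10427) = 6 * 10428 = 62568; answer 62568
Step 2: U1 = 62568; w = 27; T(2) = -3*(3) - 1*(27) = -36; iterating: T(2)=-36, T(3)=105, T(4)=-279, T(5)=732, T(6)=-1917, T(7)=5019, T(8)=-13140, T(9)=34401, T(10)=-90063, T(11)=235788, T(12)=-617301, T(13)=1616115, T(14)=-4231044; answer -4231044
Step 3: U2 = -4231044; r = 4231044; squarings mod 971: 63^1=63, 63^2=85, 63^4=428, 63^8=636, 63^16=560, 63^32=938, 63^64=118, 63^128=330, 63^256=148, 63^512=542, 63^1024=522, 63^2048=604, 63^4096=691, 63^8192=720, 63^16384=857, 63^32768=373, 63^65536=276, 63^131072=438, 63^262144=557, 63^524288=500, 63^1048576=453, 63^2097152=328, 63^4194304=774; 63^4231044 = 63^4 * 63^128 * 63^256 * 63^512 * 63^1024 * 63^2048 * 63^32768 * 63^4194304 = 97 (mod 971); answer 97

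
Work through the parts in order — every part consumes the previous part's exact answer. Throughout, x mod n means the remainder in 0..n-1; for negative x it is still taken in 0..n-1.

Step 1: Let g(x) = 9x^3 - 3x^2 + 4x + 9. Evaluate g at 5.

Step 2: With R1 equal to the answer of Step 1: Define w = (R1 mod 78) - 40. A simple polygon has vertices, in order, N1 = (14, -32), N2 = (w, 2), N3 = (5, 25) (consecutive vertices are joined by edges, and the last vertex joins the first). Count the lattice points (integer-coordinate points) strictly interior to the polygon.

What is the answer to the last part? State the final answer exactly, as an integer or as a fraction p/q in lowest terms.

465

Step 1: 9*(5)^3 - 3*(5)^2 + 4*(5)^1 + 9 = (1125) + (-75) + (20) + (9) = 1079; answer 1079
Step 2: R1 = 1079; w = 25; cross terms: (14*2 - 25*-32)=828, (25*25 - 5*2)=615, (5*-32 - 14*25)=-510; twice the area = |933| = 933; area = 933/2; boundary points = 1 + 1 + 3 = 5; strictly interior points = area - boundary/2 + 1 = 465; answer 465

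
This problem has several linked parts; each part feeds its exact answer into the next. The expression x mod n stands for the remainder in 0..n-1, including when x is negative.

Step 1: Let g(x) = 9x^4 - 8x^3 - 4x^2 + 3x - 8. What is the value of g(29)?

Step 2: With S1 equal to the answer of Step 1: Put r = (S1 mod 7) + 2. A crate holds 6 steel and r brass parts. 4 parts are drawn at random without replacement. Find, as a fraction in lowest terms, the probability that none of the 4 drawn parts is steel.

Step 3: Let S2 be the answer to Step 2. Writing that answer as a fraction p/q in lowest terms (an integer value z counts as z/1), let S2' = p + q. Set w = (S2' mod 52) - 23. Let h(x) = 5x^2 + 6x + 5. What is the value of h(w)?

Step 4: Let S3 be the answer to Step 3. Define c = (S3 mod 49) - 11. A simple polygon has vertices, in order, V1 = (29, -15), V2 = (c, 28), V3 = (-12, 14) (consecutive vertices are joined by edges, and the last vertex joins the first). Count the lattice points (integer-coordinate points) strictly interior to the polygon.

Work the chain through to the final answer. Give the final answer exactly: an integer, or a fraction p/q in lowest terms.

Step 1: 9*(29)^4 - 8*(29)^3 - 4*(29)^2 + 3*(29)^1 - 8 = (6365529) + (-195112) + (-3364) + (87) + (-8) = 6167132; answer 6167132
Step 2: S1 = 6167132; r = 8; total draws C(14,4) = 1001; favorable C(8,4) = 70; P = 10/143; answer 10/143
Step 3: S2 = 10/143; threaded value p + q = 153; w = 26; 5*(26)^2 + 6*(26)^1 + 5 = (3380) + (156) + (5) = 3541; answer 3541
Step 4: S3 = 3541; c = 2; cross terms: (29*28 - 2*-15)=842, (2*14 - -12*28)=364, (-12*-15 - 29*14)=-226; twice the area = |980| = 980; area = 490; boundary points = 1 + 14 + 1 = 16; strictly interior points = area - boundary/2 + 1 = 483; answer 483

483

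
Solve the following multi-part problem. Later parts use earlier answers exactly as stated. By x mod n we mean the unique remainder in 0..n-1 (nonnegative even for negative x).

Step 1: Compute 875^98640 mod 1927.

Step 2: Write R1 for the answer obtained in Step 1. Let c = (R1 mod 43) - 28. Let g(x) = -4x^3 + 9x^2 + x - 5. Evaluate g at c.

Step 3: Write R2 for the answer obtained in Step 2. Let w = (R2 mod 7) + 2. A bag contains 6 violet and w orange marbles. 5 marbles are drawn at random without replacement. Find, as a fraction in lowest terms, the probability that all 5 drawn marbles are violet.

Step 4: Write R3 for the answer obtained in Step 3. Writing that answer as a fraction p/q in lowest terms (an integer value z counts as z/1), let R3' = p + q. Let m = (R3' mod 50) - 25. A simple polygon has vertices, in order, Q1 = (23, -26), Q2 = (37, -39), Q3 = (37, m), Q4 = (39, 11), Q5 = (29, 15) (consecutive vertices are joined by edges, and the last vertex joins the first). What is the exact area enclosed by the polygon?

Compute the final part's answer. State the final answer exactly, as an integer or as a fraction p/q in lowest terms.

Step 1: squarings mod 1927: 875^1=875, 875^2=606, 875^4=1106, 875^8=1518, 875^16=1559, 875^32=534, 875^64=1887, 875^128=1600, 875^256=944, 875^512=862, 875^1024=1149, 875^2048=206, 875^4096=42, 875^8192=1764, 875^16384=1518, 875^32768=1559, 875^65536=534; 875^98640 = 875^16 * 875^64 * 875^256 * 875^32768 * 875^65536 = 1559 (mod 1927); answer 1559
Step 2: R1 = 1559; c = -17; -4*(-17)^3 + 9*(-17)^2 + 1*(-17)^1 - 5 = (19652) + (2601) + (-17) + (-5) = 22231; answer 22231
Step 3: R2 = 22231; w = 8; total draws C(14,5) = 2002; favorable C(6,5) = 6; P = 3/1001; answer 3/1001
Step 4: R3 = 3/1001; threaded value p + q = 1004; m = -21; cross terms: (23*-39 - 37*-26)=65, (37*-21 - 37*-39)=666, (37*11 - 39*-21)=1226, (39*15 - 29*11)=266, (29*-26 - 23*15)=-1099; twice the area = |1124| = 1124; area = 562; answer 562

562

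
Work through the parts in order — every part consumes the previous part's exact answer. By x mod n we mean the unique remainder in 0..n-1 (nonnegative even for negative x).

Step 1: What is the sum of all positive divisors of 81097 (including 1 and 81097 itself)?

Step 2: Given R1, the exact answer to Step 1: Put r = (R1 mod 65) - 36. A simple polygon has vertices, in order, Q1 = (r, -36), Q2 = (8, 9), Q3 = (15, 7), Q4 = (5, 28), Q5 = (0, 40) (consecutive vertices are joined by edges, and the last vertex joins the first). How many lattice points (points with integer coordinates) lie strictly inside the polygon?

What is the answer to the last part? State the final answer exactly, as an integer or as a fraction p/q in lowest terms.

287

Step 1: 81097 is prime, so its only divisors are 1 and 81097; sigma = 1 + 81097 = 81098; answer 81098
Step 2: R1 = 81098; r = 7; cross terms: (7*9 - 8*-36)=351, (8*7 - 15*9)=-79, (15*28 - 5*7)=385, (5*40 - 0*28)=200, (0*-36 - 7*40)=-280; twice the area = |577| = 577; area = 577/2; boundary points = 1 + 1 + 1 + 1 + 1 = 5; strictly interior points = area - boundary/2 + 1 = 287; answer 287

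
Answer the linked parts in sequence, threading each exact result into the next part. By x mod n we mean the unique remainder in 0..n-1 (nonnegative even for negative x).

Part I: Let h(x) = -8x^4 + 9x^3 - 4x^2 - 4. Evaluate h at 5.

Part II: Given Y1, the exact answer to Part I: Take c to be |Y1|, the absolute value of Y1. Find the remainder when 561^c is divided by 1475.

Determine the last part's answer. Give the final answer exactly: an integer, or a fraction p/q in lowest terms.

Part I: -8*(5)^4 + 9*(5)^3 - 4*(5)^2 - 4 = (-5000) + (1125) + (-100) + (-4) = -3979; answer -3979
Part II: Y1 = -3979; c = 3979; squarings mod 1475: 561^1=561, 561^2=546, 561^4=166, 561^8=1006, 561^16=186, 561^32=671, 561^64=366, 561^128=1206, 561^256=86, 561^512=21, 561^1024=441, 561^2048=1256; 561^3979 = 561^1 * 561^2 * 561^8 * 561^128 * 561^256 * 561^512 * 561^1024 * 561^2048 = 991 (mod 1475); answer 991

991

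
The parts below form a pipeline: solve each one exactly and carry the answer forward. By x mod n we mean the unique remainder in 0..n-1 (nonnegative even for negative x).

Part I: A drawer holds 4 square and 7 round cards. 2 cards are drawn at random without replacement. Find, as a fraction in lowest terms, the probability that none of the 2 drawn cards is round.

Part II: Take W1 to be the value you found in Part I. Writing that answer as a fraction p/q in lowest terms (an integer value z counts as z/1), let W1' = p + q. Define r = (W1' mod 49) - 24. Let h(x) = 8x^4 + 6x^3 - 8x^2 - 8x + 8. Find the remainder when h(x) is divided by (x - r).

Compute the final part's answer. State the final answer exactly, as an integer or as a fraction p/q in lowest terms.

Part I: total draws C(11,2) = 55; favorable C(4,2) = 6; P = 6/55; answer 6/55
Part II: W1 = 6/55; threaded value p + q = 61; r = -12; remainder = value at the root: 8*(-12)^4 + 6*(-12)^3 - 8*(-12)^2 - 8*(-12)^1 + 8 = (165888) + (-10368) + (-1152) + (96) + (8) = 154472; answer 154472

154472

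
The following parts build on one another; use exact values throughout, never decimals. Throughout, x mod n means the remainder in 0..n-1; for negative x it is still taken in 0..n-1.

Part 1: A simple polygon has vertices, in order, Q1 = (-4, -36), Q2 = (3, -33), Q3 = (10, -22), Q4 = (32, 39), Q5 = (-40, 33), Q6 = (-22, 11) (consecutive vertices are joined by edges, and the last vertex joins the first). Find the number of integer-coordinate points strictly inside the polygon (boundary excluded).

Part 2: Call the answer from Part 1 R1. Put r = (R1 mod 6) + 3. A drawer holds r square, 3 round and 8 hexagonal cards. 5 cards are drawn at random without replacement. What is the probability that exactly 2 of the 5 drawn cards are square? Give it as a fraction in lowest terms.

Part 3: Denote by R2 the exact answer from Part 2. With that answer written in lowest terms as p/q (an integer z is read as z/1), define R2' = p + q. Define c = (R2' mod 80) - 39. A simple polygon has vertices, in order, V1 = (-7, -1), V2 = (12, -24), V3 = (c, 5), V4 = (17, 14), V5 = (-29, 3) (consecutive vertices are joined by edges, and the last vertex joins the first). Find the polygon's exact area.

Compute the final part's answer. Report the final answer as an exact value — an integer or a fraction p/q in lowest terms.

Part 1: cross terms: (-4*-33 - 3*-36)=240, (3*-22 - 10*-33)=264, (10*39 - 32*-22)=1094, (32*33 - -40*39)=2616, (-40*11 - -22*33)=286, (-22*-36 - -4*11)=836; twice the area = |5336| = 5336; area = 2668; boundary points = 1 + 1 + 1 + 6 + 2 + 1 = 12; strictly interior points = area - boundary/2 + 1 = 2663; answer 2663
Part 2: R1 = 2663; r = 8; total draws C(19,5) = 11628; favorable C(8,2)*C(11,3) = 4620; P = 385/969; answer 385/969
Part 3: R2 = 385/969; threaded value p + q = 1354; c = 35; cross terms: (-7*-24 - 12*-1)=180, (12*5 - 35*-24)=900, (35*14 - 17*5)=405, (17*3 - -29*14)=457, (-29*-1 - -7*3)=50; twice the area = |1992| = 1992; area = 996; answer 996

996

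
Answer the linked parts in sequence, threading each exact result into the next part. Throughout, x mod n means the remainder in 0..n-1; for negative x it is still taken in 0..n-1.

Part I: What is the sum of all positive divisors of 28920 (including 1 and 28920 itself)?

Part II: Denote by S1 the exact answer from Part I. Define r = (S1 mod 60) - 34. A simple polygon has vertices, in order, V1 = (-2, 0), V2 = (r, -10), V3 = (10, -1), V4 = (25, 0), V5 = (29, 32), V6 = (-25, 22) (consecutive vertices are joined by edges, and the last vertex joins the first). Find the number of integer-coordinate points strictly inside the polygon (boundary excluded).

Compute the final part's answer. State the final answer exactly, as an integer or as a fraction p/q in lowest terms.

Part I: 28920 = 2^3 * 3 * 5 * 241; sigma = (1 + 2 + 4 + 8) * (1 + 3) * (1 + 5) * (1 + 241) = 15 * 4 * 6 * 242 = 87120; answer 87120
Part II: S1 = 87120; r = -34; cross terms: (-2*-10 - -34*0)=20, (-34*-1 - 10*-10)=134, (10*0 - 25*-1)=25, (25*32 - 29*0)=800, (29*22 - -25*32)=1438, (-25*0 - -2*22)=44; twice the area = |2461| = 2461; area = 2461/2; boundary points = 2 + 1 + 1 + 4 + 2 + 1 = 11; strictly interior points = area - boundary/2 + 1 = 1226; answer 1226

1226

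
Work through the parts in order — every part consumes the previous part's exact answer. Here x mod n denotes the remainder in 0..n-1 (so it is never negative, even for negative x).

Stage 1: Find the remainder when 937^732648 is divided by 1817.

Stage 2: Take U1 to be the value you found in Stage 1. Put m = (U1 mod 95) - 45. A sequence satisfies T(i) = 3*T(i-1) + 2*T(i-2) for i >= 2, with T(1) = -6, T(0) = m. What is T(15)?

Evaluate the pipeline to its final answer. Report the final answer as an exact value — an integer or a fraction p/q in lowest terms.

-299483568

Stage 1: squarings mod 1817: 937^1=937, 937^2=358, 937^4=974, 937^8=202, 937^16=830, 937^32=257, 937^64=637, 937^128=578, 937^256=1573, 937^512=1392, 937^1024=742, 937^2048=13, 937^4096=169, 937^8192=1306, 937^16384=1290, 937^32768=1545, 937^65536=1304, 937^131072=1521, 937^262144=400, 937^524288=104; 937^732648 = 937^8 * 937^32 * 937^64 * 937^128 * 937^256 * 937^1024 * 937^2048 * 937^8192 * 937^65536 * 937^131072 * 937^524288 = 1089 (mod 1817); answer 1089
Stage 2: U1 = 1089; m = -1; T(2) = 3*(-6) + 2*(-1) = -20; iterating: T(2)=-20, T(3)=-72, T(4)=-256, T(5)=-912, T(6)=-3248, T(7)=-11568, T(8)=-41200, T(9)=-146736, T(10)=-522608, T(11)=-1861296, T(12)=-6629104, T(13)=-23609904, T(14)=-84087920, T(15)=-299483568; answer -299483568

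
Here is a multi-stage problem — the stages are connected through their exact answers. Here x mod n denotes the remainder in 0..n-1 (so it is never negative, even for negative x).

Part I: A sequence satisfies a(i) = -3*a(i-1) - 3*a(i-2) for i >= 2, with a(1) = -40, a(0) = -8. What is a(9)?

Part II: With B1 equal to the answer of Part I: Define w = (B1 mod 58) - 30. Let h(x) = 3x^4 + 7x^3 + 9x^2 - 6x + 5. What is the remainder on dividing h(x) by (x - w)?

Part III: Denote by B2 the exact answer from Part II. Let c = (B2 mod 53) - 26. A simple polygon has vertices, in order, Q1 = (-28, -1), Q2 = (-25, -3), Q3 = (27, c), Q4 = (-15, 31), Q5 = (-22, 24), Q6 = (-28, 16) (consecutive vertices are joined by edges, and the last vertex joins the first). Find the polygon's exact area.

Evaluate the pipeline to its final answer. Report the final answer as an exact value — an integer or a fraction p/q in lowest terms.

1835/2

Part I: a(2) = -3*(-40) - 3*(-8) = 144; iterating: a(2)=144, a(3)=-312, a(4)=504, a(5)=-576, a(6)=216, a(7)=1080, a(8)=-3888, a(9)=8424; answer 8424
Part II: B1 = 8424; w = -16; remainder = value at the root: 3*(-16)^4 + 7*(-16)^3 + 9*(-16)^2 - 6*(-16)^1 + 5 = (196608) + (-28672) + (2304) + (96) + (5) = 170341; answer 170341
Part III: B2 = 170341; c = 26; cross terms: (-28*-3 - -25*-1)=59, (-25*26 - 27*-3)=-569, (27*31 - -15*26)=1227, (-15*24 - -22*31)=322, (-22*16 - -28*24)=320, (-28*-1 - -28*16)=476; twice the area = |1835| = 1835; area = 1835/2; answer 1835/2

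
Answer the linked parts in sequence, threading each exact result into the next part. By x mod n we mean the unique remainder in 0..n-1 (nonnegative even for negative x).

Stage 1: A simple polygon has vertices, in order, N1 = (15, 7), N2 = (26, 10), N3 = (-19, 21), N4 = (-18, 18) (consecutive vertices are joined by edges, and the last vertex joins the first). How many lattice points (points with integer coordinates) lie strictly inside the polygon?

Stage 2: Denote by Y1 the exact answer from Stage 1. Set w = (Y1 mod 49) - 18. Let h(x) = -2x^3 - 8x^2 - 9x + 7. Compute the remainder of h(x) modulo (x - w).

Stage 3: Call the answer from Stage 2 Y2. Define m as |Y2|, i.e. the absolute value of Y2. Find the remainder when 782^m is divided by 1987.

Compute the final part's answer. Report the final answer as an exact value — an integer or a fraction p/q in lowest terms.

441

Stage 1: cross terms: (15*10 - 26*7)=-32, (26*21 - -19*10)=736, (-19*18 - -18*21)=36, (-18*7 - 15*18)=-396; twice the area = |344| = 344; area = 172; boundary points = 1 + 1 + 1 + 11 = 14; strictly interior points = area - boundary/2 + 1 = 166; answer 166
Stage 2: Y1 = 166; w = 1; remainder = value at the root: -2*(1)^3 - 8*(1)^2 - 9*(1)^1 + 7 = (-2) + (-8) + (-9) + (7) = -12; answer -12
Stage 3: Y2 = -12; m = 12; squarings mod 1987: 782^1=782, 782^2=1515, 782^4=240, 782^8=1964; 782^12 = 782^4 * 782^8 = 441 (mod 1987); answer 441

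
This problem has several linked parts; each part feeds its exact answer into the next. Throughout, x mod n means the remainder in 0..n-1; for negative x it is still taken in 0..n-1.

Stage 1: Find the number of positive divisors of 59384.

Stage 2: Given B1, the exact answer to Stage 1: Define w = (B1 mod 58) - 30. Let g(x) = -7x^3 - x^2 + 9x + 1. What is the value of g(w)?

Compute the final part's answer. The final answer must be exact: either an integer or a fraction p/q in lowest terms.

18887

Stage 1: 59384 = 2^3 * 13 * 571; number of divisors = (3+1) * (1+1) * (1+1) = 16; answer 16
Stage 2: B1 = 16; w = -14; -7*(-14)^3 - 1*(-14)^2 + 9*(-14)^1 + 1 = (19208) + (-196) + (-126) + (1) = 18887; answer 18887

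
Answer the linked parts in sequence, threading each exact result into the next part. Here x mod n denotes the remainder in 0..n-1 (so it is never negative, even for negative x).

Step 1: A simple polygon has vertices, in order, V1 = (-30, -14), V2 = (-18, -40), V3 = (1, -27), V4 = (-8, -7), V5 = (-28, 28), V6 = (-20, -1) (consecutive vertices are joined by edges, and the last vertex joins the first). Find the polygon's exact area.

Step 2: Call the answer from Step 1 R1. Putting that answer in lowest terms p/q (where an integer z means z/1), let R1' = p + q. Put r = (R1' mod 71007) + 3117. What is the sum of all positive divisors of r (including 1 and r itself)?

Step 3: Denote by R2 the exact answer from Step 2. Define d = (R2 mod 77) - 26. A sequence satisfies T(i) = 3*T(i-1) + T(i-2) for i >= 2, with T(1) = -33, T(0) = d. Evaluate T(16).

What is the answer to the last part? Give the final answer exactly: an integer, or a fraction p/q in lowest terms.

Step 1: cross terms: (-30*-40 - -18*-14)=948, (-18*-27 - 1*-40)=526, (1*-7 - -8*-27)=-223, (-8*28 - -28*-7)=-420, (-28*-1 - -20*28)=588, (-20*-14 - -30*-1)=250; twice the area = |1669| = 1669; area = 1669/2; answer 1669/2
Step 2: R1 = 1669/2; threaded value p + q = 1671; r = 4788; 4788 = 2^2 * 3^2 * 7 * 19; sigma = (1 + 2 + 4) * (1 + 3 + 9) * (1 + 7) * (1 + 19) = 7 * 13 * 8 * 20 = 14560; answer 14560
Step 3: R2 = 14560; d = -19; T(2) = 3*(-33) + 1*(-19) = -118; iterating: T(2)=-118, T(3)=-387, T(4)=-1279, T(5)=-4224, T(6)=-13951, T(7)=-46077, T(8)=-152182, T(9)=-502623, T(10)=-1660051, T(11)=-5482776, T(12)=-18108379, T(13)=-59807913, T(14)=-197532118, T(15)=-652404267, T(16)=-2154744919; answer -2154744919

-2154744919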